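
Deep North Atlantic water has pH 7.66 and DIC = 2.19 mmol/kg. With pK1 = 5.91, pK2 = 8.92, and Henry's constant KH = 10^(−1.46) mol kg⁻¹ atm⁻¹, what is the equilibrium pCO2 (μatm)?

α₀ = 1 / (1 + K1/[H⁺] + K1K2/[H⁺]²) = 1 / (1 + 10^+1.75 + 10^+0.49)
   = 1 / (1 + 56.234 + 3.0903) = 1/60.324 = 0.01658
[CO2*] = α₀ × DIC = 0.01658 × 2.19 = 0.03630 mmol/kg
pCO2 = [CO2*]/KH = 3.630×10^-5 / 3.467×10^-2 = 1050 μatm

pCO2 = 1050 μatm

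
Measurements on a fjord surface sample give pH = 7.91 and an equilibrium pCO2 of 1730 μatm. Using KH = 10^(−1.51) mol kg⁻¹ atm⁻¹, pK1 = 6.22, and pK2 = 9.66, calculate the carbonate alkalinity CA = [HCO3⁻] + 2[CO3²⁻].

CA = 2.71 mmol/kg

[CO2*] = KH · pCO2 = 10^(−1.51) × 1730×10^-6 = 5.346×10^-5 mol/kg
α₀ = 1/(1 + K1/[H⁺] + K1K2/[H⁺]²) = 1/(1 + 10^+1.69 + 10^-0.06) = 0.01967
DIC = [CO2*]/α₀ = 5.346×10^-5 / 0.01967 = 2.718 mmol/kg
CA = (α₁ + 2α₂)·DIC = (0.9632 + 2×0.01713) × 2.718 = 2.71 mmol/kg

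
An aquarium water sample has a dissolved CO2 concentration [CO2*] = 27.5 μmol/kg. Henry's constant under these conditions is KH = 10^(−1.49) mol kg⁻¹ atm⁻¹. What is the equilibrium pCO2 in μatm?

pCO2 = 850 μatm

KH = 10^(−1.49) = 3.236×10^-2 mol kg⁻¹ atm⁻¹
pCO2 = [CO2*]/KH = 27.5×10^-6 / 3.236×10^-2 = 8.50×10^-4 atm = 850 μatm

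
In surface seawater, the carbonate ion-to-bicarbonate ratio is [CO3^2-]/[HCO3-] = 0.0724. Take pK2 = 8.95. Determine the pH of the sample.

pH = 7.81

From K2 = [H⁺][CO3^2-]/[HCO3-]:  pH = pK2 + log₁₀([CO3^2-]/[HCO3-])
log₁₀(0.0724) = -1.140
pH = 8.95 + (-1.140) = 7.81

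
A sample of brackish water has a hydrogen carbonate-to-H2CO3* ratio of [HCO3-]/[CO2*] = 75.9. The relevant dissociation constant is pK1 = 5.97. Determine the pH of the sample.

pH = 7.85

From K1 = [H⁺][HCO3-]/[CO2*]:  pH = pK1 + log₁₀([HCO3-]/[CO2*])
log₁₀(75.9) = +1.880
pH = 5.97 + (+1.880) = 7.85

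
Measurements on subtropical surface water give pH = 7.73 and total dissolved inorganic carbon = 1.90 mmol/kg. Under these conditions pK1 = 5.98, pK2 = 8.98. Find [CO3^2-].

[CO3²⁻] = 0.0995 mmol/kg

α₂ = 1 / (1 + [H⁺]/K2 + [H⁺]²/(K1K2)) = 1 / (1 + 10^+1.25 + 10^-0.50)
   = 1 / (1 + 17.783 + 0.31623) = 1/19.099 = 0.05236
[CO3²⁻] = α₂ × DIC = 0.05236 × 1.90 = 0.0995 mmol/kg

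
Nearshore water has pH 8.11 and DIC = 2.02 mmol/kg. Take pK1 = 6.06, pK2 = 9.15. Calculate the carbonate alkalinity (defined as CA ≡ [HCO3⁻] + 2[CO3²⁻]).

CA = [HCO3⁻] + 2[CO3²⁻] = (α₁ + 2α₂)·DIC
At pH 8.11: [H⁺]/K1 = 10^-2.05 = 0.0089125, K2/[H⁺] = 10^-1.04 = 0.091201
α₁ = 1/(1 + 0.0089125 + 0.091201) = 1/1.1001 = 0.9090; α₂ = α₁·K2/[H⁺] = 0.08290
α₁ + 2α₂ = 1.0748
CA = 1.0748 × 2.02 = 2.17 mmol/kg

CA = 2.17 mmol/kg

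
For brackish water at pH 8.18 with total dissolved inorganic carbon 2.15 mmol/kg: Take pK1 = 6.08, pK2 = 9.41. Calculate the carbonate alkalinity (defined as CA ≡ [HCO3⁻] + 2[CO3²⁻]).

CA = [HCO3⁻] + 2[CO3²⁻] = (α₁ + 2α₂)·DIC
At pH 8.18: [H⁺]/K1 = 10^-2.10 = 0.0079433, K2/[H⁺] = 10^-1.23 = 0.058884
α₁ = 1/(1 + 0.0079433 + 0.058884) = 1/1.0668 = 0.9374; α₂ = α₁·K2/[H⁺] = 0.05520
α₁ + 2α₂ = 1.0478
CA = 1.0478 × 2.15 = 2.25 mmol/kg

CA = 2.25 mmol/kg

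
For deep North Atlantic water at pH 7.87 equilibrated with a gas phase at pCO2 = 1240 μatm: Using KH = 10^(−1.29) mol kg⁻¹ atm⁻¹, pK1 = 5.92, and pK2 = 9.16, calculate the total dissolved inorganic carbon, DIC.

DIC = 6.02 mmol/kg

[CO2*] = KH · pCO2 = 10^(−1.29) × 1240×10^-6 = 6.359×10^-5 mol/kg
α₀ = 1/(1 + K1/[H⁺] + K1K2/[H⁺]²) = 1/(1 + 10^+1.95 + 10^+0.66) = 0.01056
DIC = [CO2*]/α₀ = 6.359×10^-5 / 0.01056 = 6.02 mmol/kg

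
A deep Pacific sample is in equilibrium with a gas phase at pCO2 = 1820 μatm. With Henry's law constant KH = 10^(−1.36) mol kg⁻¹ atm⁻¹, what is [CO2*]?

[CO2*] = 79.4 μmol/kg

KH = 10^(−1.36) = 4.365×10^-2 mol kg⁻¹ atm⁻¹
[CO2*] = KH · pCO2 = 4.365×10^-2 × 1820×10^-6 atm = 7.94×10^-5 mol/kg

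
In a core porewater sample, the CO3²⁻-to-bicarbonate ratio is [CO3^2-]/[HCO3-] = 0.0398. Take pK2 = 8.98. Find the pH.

From K2 = [H⁺][CO3^2-]/[HCO3-]:  pH = pK2 + log₁₀([CO3^2-]/[HCO3-])
log₁₀(0.0398) = -1.400
pH = 8.98 + (-1.400) = 7.58

pH = 7.58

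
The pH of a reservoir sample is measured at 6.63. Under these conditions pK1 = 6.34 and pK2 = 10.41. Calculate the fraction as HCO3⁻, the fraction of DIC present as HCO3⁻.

α₁ = 1 / (1 + [H⁺]/K1 + K2/[H⁺]) = 1 / (1 + 10^-0.29 + 10^-3.78)
   = 1 / (1 + 0.51286 + 0.00016596) = 1/1.5130 = 0.6609

α₁ = 0.661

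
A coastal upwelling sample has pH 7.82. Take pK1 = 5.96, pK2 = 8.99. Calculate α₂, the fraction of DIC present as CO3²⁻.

α₂ = 1 / (1 + [H⁺]/K2 + [H⁺]²/(K1K2)) = 1 / (1 + 10^+1.17 + 10^-0.69)
   = 1 / (1 + 14.791 + 0.20417) = 1/15.995 = 0.06252

α₂ = 0.0625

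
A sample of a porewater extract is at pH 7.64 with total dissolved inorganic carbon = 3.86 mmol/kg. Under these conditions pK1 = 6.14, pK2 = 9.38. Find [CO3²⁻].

α₂ = 1 / (1 + [H⁺]/K2 + [H⁺]²/(K1K2)) = 1 / (1 + 10^+1.74 + 10^+0.24)
   = 1 / (1 + 54.954 + 1.7378) = 1/57.692 = 0.01733
[CO3²⁻] = α₂ × DIC = 0.01733 × 3.86 = 0.0669 mmol/kg

[CO3²⁻] = 0.0669 mmol/kg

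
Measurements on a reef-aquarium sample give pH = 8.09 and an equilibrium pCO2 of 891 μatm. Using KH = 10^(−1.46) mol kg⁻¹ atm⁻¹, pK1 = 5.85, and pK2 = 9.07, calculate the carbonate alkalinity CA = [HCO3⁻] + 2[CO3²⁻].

CA = 6.49 mmol/kg

[CO2*] = KH · pCO2 = 10^(−1.46) × 891×10^-6 = 3.089×10^-5 mol/kg
α₀ = 1/(1 + K1/[H⁺] + K1K2/[H⁺]²) = 1/(1 + 10^+2.24 + 10^+1.26) = 0.005182
DIC = [CO2*]/α₀ = 3.089×10^-5 / 0.005182 = 5.962 mmol/kg
CA = (α₁ + 2α₂)·DIC = (0.9005 + 2×0.09430) × 5.962 = 6.49 mmol/kg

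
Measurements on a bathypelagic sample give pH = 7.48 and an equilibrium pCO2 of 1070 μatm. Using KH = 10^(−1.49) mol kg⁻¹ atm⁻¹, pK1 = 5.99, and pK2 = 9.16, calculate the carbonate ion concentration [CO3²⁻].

[CO2*] = KH · pCO2 = 10^(−1.49) × 1070×10^-6 = 3.462×10^-5 mol/kg
α₀ = 1/(1 + K1/[H⁺] + K1K2/[H⁺]²) = 1/(1 + 10^+1.49 + 10^-0.19) = 0.03072
DIC = [CO2*]/α₀ = 3.462×10^-5 / 0.03072 = 1.127 mmol/kg
[CO3²⁻] = α₂·DIC; α₂ = 0.01984, so [CO3²⁻] = 0.01984 × 1.127 = 0.0224 mmol/kg

[CO3²⁻] = 0.0224 mmol/kg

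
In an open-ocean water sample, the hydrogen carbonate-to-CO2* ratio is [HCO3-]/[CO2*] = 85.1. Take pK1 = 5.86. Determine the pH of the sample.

pH = 7.79

From K1 = [H⁺][HCO3-]/[CO2*]:  pH = pK1 + log₁₀([HCO3-]/[CO2*])
log₁₀(85.1) = +1.930
pH = 5.86 + (+1.930) = 7.79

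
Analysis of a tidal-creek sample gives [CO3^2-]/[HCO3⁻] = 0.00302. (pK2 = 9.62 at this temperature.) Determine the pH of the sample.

pH = 7.10

From K2 = [H⁺][CO3^2-]/[HCO3⁻]:  pH = pK2 + log₁₀([CO3^2-]/[HCO3⁻])
log₁₀(0.00302) = -2.520
pH = 9.62 + (-2.520) = 7.10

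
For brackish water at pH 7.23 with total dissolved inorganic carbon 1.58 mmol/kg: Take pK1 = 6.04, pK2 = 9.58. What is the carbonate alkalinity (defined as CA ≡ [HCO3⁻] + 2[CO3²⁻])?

CA = 1.49 mmol/kg

CA = [HCO3⁻] + 2[CO3²⁻] = (α₁ + 2α₂)·DIC
At pH 7.23: [H⁺]/K1 = 10^-1.19 = 0.064565, K2/[H⁺] = 10^-2.35 = 0.0044668
α₁ = 1/(1 + 0.064565 + 0.0044668) = 1/1.0690 = 0.9354; α₂ = α₁·K2/[H⁺] = 0.004178
α₁ + 2α₂ = 0.9438
CA = 0.9438 × 1.58 = 1.49 mmol/kg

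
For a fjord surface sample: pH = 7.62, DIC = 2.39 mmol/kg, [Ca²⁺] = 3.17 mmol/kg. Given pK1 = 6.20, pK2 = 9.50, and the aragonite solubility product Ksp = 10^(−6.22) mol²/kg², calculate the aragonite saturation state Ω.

Ω = 0.158

α₂ = 1 / (1 + [H⁺]/K2 + [H⁺]²/(K1K2)) = 1 / (1 + 10^+1.88 + 10^+0.46)
   = 1 / (1 + 75.858 + 2.8840) = 1/79.742 = 0.01254
[CO3²⁻] = α₂ × DIC = 0.01254 × 2.39 = 0.02997 mmol/kg
Ksp = 10^(−6.22) = 6.026×10^-7
Ω = [Ca²⁺][CO3²⁻]/Ksp = (3.17×10^-3)(2.997×10^-5) / 6.026×10^-7 = 0.158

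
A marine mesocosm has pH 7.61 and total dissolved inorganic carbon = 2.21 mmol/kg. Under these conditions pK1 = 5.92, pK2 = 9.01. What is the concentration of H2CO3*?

[CO2*] = 0.0426 mmol/kg

α₀ = 1 / (1 + K1/[H⁺] + K1K2/[H⁺]²) = 1 / (1 + 10^+1.69 + 10^+0.29)
   = 1 / (1 + 48.978 + 1.9498) = 1/51.928 = 0.01926
[CO2*] = α₀ × DIC = 0.01926 × 2.21 = 0.0426 mmol/kg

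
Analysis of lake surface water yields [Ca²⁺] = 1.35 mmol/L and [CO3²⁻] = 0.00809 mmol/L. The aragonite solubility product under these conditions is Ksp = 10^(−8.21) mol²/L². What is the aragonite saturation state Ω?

Ω = 1.77

Ksp = 10^(−8.21) = 6.166×10^-9
Ω = [Ca²⁺][CO3²⁻]/Ksp = (1.35×10^-3)(0.00809×10^-3) / 6.166×10^-9 = 1.77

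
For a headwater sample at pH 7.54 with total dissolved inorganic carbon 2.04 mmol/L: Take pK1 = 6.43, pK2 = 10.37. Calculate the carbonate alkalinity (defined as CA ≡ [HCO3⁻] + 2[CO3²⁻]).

CA = 1.90 mmol/L

CA = [HCO3⁻] + 2[CO3²⁻] = (α₁ + 2α₂)·DIC
At pH 7.54: [H⁺]/K1 = 10^-1.11 = 0.077625, K2/[H⁺] = 10^-2.83 = 0.0014791
α₁ = 1/(1 + 0.077625 + 0.0014791) = 1/1.0791 = 0.9267; α₂ = α₁·K2/[H⁺] = 0.001371
α₁ + 2α₂ = 0.9294
CA = 0.9294 × 2.04 = 1.90 mmol/L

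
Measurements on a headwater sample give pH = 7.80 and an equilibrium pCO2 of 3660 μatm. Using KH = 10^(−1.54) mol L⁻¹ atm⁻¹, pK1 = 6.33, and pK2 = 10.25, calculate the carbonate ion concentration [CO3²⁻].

[CO2*] = KH · pCO2 = 10^(−1.54) × 3660×10^-6 = 1.056×10^-4 mol/L
α₀ = 1/(1 + K1/[H⁺] + K1K2/[H⁺]²) = 1/(1 + 10^+1.47 + 10^-0.98) = 0.03266
DIC = [CO2*]/α₀ = 1.056×10^-4 / 0.03266 = 3.232 mmol/L
[CO3²⁻] = α₂·DIC; α₂ = 0.003420, so [CO3²⁻] = 0.003420 × 3.232 = 0.0111 mmol/L = 11.1 μmol/L

[CO3²⁻] = 11.1 μmol/L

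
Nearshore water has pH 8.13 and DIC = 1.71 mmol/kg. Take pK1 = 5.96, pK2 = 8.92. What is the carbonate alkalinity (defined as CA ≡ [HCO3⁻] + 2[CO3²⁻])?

CA = [HCO3⁻] + 2[CO3²⁻] = (α₁ + 2α₂)·DIC
At pH 8.13: [H⁺]/K1 = 10^-2.17 = 0.0067608, K2/[H⁺] = 10^-0.79 = 0.16218
α₁ = 1/(1 + 0.0067608 + 0.16218) = 1/1.1689 = 0.8555; α₂ = α₁·K2/[H⁺] = 0.1387
α₁ + 2α₂ = 1.1330
CA = 1.1330 × 1.71 = 1.94 mmol/kg

CA = 1.94 mmol/kg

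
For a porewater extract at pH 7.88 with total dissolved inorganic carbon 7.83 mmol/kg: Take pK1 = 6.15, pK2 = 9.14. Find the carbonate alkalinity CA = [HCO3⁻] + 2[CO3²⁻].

CA = [HCO3⁻] + 2[CO3²⁻] = (α₁ + 2α₂)·DIC
At pH 7.88: [H⁺]/K1 = 10^-1.73 = 0.018621, K2/[H⁺] = 10^-1.26 = 0.054954
α₁ = 1/(1 + 0.018621 + 0.054954) = 1/1.0736 = 0.9315; α₂ = α₁·K2/[H⁺] = 0.05119
α₁ + 2α₂ = 1.0338
CA = 1.0338 × 7.83 = 8.09 mmol/kg

CA = 8.09 mmol/kg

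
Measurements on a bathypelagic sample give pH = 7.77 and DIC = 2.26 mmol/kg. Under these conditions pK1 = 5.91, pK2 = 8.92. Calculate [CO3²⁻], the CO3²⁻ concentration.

α₂ = 1 / (1 + [H⁺]/K2 + [H⁺]²/(K1K2)) = 1 / (1 + 10^+1.15 + 10^-0.71)
   = 1 / (1 + 14.125 + 0.19498) = 1/15.320 = 0.06527
[CO3²⁻] = α₂ × DIC = 0.06527 × 2.26 = 0.148 mmol/kg

[CO3²⁻] = 0.148 mmol/kg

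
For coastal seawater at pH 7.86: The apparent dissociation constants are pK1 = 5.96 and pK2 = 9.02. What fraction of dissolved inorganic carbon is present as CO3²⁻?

α₂ = 0.0640

α₂ = 1 / (1 + [H⁺]/K2 + [H⁺]²/(K1K2)) = 1 / (1 + 10^+1.16 + 10^-0.74)
   = 1 / (1 + 14.454 + 0.18197) = 1/15.636 = 0.06395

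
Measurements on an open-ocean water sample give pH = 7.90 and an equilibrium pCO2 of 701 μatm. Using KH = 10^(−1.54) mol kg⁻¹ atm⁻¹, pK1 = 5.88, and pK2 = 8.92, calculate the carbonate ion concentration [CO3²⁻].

[CO3²⁻] = 0.202 mmol/kg

[CO2*] = KH · pCO2 = 10^(−1.54) × 701×10^-6 = 2.022×10^-5 mol/kg
α₀ = 1/(1 + K1/[H⁺] + K1K2/[H⁺]²) = 1/(1 + 10^+2.02 + 10^+1.00) = 0.008642
DIC = [CO2*]/α₀ = 2.022×10^-5 / 0.008642 = 2.339 mmol/kg
[CO3²⁻] = α₂·DIC; α₂ = 0.08642, so [CO3²⁻] = 0.08642 × 2.339 = 0.202 mmol/kg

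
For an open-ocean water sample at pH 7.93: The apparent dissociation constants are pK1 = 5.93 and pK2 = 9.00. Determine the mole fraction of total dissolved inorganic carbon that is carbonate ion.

α₂ = 1 / (1 + [H⁺]/K2 + [H⁺]²/(K1K2)) = 1 / (1 + 10^+1.07 + 10^-0.93)
   = 1 / (1 + 11.749 + 0.11749) = 1/12.866 = 0.07772

α₂ = 0.0777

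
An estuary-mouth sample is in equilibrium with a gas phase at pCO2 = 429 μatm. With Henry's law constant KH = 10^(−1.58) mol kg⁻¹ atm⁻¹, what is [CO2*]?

KH = 10^(−1.58) = 2.630×10^-2 mol kg⁻¹ atm⁻¹
[CO2*] = KH · pCO2 = 2.630×10^-2 × 429×10^-6 atm = 1.13×10^-5 mol/kg

[CO2*] = 11.3 μmol/kg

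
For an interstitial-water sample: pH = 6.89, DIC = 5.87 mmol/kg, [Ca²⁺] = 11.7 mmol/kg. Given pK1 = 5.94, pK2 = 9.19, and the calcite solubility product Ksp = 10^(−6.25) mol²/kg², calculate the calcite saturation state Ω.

Ω = 0.548

α₂ = 1 / (1 + [H⁺]/K2 + [H⁺]²/(K1K2)) = 1 / (1 + 10^+2.30 + 10^+1.35)
   = 1 / (1 + 199.53 + 22.387) = 1/222.91 = 0.004486
[CO3²⁻] = α₂ × DIC = 0.004486 × 5.87 = 0.02633 mmol/kg
Ksp = 10^(−6.25) = 5.623×10^-7
Ω = [Ca²⁺][CO3²⁻]/Ksp = (11.7×10^-3)(2.633×10^-5) / 5.623×10^-7 = 0.548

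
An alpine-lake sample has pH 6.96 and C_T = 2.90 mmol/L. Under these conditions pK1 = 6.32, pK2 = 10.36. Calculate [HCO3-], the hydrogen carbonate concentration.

[HCO3⁻] = 2.36 mmol/L

α₁ = 1 / (1 + [H⁺]/K1 + K2/[H⁺]) = 1 / (1 + 10^-0.64 + 10^-3.40)
   = 1 / (1 + 0.22909 + 0.00039811) = 1/1.2295 = 0.8133
[HCO3⁻] = α₁ × DIC = 0.8133 × 2.90 = 2.36 mmol/L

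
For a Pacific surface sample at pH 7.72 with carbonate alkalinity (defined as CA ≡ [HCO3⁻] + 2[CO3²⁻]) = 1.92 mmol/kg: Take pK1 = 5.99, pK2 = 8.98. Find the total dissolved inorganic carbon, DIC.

DIC = 1.86 mmol/kg

CA = [HCO3⁻] + 2[CO3²⁻] = (α₁ + 2α₂)·DIC
At pH 7.72: [H⁺]/K1 = 10^-1.73 = 0.018621, K2/[H⁺] = 10^-1.26 = 0.054954
α₁ = 1/(1 + 0.018621 + 0.054954) = 1/1.0736 = 0.9315; α₂ = α₁·K2/[H⁺] = 0.05119
α₁ + 2α₂ = 1.0338
DIC = CA / (α₁ + 2α₂) = 1.92 / 1.0338 = 1.86 mmol/kg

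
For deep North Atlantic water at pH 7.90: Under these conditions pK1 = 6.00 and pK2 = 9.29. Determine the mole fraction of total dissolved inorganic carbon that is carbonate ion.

α₂ = 0.0387

α₂ = 1 / (1 + [H⁺]/K2 + [H⁺]²/(K1K2)) = 1 / (1 + 10^+1.39 + 10^-0.51)
   = 1 / (1 + 24.547 + 0.30903) = 1/25.856 = 0.03868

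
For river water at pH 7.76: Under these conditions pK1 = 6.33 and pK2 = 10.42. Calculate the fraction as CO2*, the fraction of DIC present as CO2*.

α₀ = 1 / (1 + K1/[H⁺] + K1K2/[H⁺]²) = 1 / (1 + 10^+1.43 + 10^-1.23)
   = 1 / (1 + 26.915 + 0.058884) = 1/27.974 = 0.03575

α₀ = 0.0357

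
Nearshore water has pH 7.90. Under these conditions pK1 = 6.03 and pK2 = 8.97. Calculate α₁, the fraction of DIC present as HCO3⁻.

α₁ = 0.910

α₁ = 1 / (1 + [H⁺]/K1 + K2/[H⁺]) = 1 / (1 + 10^-1.87 + 10^-1.07)
   = 1 / (1 + 0.013490 + 0.085114) = 1/1.0986 = 0.9102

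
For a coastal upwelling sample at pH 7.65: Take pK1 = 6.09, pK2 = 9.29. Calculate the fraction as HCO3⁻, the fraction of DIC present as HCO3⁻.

α₁ = 0.952

α₁ = 1 / (1 + [H⁺]/K1 + K2/[H⁺]) = 1 / (1 + 10^-1.56 + 10^-1.64)
   = 1 / (1 + 0.027542 + 0.022909) = 1/1.0505 = 0.9520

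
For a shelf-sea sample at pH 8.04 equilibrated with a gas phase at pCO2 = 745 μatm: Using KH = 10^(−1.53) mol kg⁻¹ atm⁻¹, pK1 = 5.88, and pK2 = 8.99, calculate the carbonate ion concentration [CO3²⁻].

[CO3²⁻] = 0.357 mmol/kg

[CO2*] = KH · pCO2 = 10^(−1.53) × 745×10^-6 = 2.199×10^-5 mol/kg
α₀ = 1/(1 + K1/[H⁺] + K1K2/[H⁺]²) = 1/(1 + 10^+2.16 + 10^+1.21) = 0.006182
DIC = [CO2*]/α₀ = 2.199×10^-5 / 0.006182 = 3.557 mmol/kg
[CO3²⁻] = α₂·DIC; α₂ = 0.1003, so [CO3²⁻] = 0.1003 × 3.557 = 0.357 mmol/kg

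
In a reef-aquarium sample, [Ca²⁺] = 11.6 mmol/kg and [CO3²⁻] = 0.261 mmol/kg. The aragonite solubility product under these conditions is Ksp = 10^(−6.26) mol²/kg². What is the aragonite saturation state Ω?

Ω = 5.51

Ksp = 10^(−6.26) = 5.495×10^-7
Ω = [Ca²⁺][CO3²⁻]/Ksp = (11.6×10^-3)(0.261×10^-3) / 5.495×10^-7 = 5.51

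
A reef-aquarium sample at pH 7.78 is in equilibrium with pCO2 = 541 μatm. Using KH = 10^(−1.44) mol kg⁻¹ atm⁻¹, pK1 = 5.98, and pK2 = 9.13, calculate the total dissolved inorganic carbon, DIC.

DIC = 1.31 mmol/kg

[CO2*] = KH · pCO2 = 10^(−1.44) × 541×10^-6 = 1.964×10^-5 mol/kg
α₀ = 1/(1 + K1/[H⁺] + K1K2/[H⁺]²) = 1/(1 + 10^+1.80 + 10^+0.45) = 0.01494
DIC = [CO2*]/α₀ = 1.964×10^-5 / 0.01494 = 1.31 mmol/kg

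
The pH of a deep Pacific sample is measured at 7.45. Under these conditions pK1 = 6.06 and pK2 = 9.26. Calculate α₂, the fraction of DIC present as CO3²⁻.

α₂ = 0.0147

α₂ = 1 / (1 + [H⁺]/K2 + [H⁺]²/(K1K2)) = 1 / (1 + 10^+1.81 + 10^+0.42)
   = 1 / (1 + 64.565 + 2.6303) = 1/68.196 = 0.01466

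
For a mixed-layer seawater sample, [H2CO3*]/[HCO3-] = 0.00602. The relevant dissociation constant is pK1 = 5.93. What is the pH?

pH = 8.15

From K1 = [H⁺][HCO3-]/[H2CO3*]:  pH = pK1 − log₁₀([H2CO3*]/[HCO3-])
log₁₀(0.00602) = -2.220
pH = 5.93 − (-2.220) = 8.15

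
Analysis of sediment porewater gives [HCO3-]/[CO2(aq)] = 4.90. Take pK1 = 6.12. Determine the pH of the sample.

pH = 6.81

From K1 = [H⁺][HCO3-]/[CO2(aq)]:  pH = pK1 + log₁₀([HCO3-]/[CO2(aq)])
log₁₀(4.90) = +0.690
pH = 6.12 + (+0.690) = 6.81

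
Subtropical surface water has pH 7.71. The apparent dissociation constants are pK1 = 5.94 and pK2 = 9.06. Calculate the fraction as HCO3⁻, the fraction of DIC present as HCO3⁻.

α₁ = 0.942

α₁ = 1 / (1 + [H⁺]/K1 + K2/[H⁺]) = 1 / (1 + 10^-1.77 + 10^-1.35)
   = 1 / (1 + 0.016982 + 0.044668) = 1/1.0617 = 0.9419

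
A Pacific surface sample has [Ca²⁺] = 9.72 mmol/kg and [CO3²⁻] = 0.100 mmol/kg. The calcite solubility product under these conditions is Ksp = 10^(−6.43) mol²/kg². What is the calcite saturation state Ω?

Ksp = 10^(−6.43) = 3.715×10^-7
Ω = [Ca²⁺][CO3²⁻]/Ksp = (9.72×10^-3)(0.100×10^-3) / 3.715×10^-7 = 2.62

Ω = 2.62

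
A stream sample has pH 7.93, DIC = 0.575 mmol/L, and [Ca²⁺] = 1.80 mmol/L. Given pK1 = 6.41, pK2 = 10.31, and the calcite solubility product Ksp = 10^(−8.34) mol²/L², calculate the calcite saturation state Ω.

Ω = 0.913

α₂ = 1 / (1 + [H⁺]/K2 + [H⁺]²/(K1K2)) = 1 / (1 + 10^+2.38 + 10^+0.86)
   = 1 / (1 + 239.88 + 7.2444) = 1/248.13 = 0.004030
[CO3²⁻] = α₂ × DIC = 0.004030 × 0.575 = 0.002317 mmol/L = 2.317 μmol/L
Ksp = 10^(−8.34) = 4.571×10^-9
Ω = [Ca²⁺][CO3²⁻]/Ksp = (1.80×10^-3)(2.317×10^-6) / 4.571×10^-9 = 0.913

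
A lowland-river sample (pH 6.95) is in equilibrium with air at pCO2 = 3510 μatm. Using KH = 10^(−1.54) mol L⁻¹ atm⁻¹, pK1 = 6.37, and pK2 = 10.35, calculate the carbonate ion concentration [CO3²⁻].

[CO2*] = KH · pCO2 = 10^(−1.54) × 3510×10^-6 = 1.012×10^-4 mol/L
α₀ = 1/(1 + K1/[H⁺] + K1K2/[H⁺]²) = 1/(1 + 10^+0.58 + 10^-2.82) = 0.2082
DIC = [CO2*]/α₀ = 1.012×10^-4 / 0.2082 = 0.4862 mmol/L
[CO3²⁻] = α₂·DIC; α₂ = 0.0003151, so [CO3²⁻] = 0.0003151 × 0.4862 = 0.000153 mmol/L = 0.153 μmol/L

[CO3²⁻] = 0.153 μmol/L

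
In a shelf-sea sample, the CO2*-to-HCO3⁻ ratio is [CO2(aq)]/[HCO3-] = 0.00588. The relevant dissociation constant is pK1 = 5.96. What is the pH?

From K1 = [H⁺][HCO3-]/[CO2(aq)]:  pH = pK1 − log₁₀([CO2(aq)]/[HCO3-])
log₁₀(0.00588) = -2.231
pH = 5.96 − (-2.231) = 8.19

pH = 8.19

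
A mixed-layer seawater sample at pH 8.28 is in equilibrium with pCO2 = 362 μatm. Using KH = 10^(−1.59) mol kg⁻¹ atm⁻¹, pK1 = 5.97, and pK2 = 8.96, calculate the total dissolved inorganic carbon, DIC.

[CO2*] = KH · pCO2 = 10^(−1.59) × 362×10^-6 = 9.305×10^-6 mol/kg
α₀ = 1/(1 + K1/[H⁺] + K1K2/[H⁺]²) = 1/(1 + 10^+2.31 + 10^+1.63) = 0.004035
DIC = [CO2*]/α₀ = 9.305×10^-6 / 0.004035 = 2.31 mmol/kg

DIC = 2.31 mmol/kg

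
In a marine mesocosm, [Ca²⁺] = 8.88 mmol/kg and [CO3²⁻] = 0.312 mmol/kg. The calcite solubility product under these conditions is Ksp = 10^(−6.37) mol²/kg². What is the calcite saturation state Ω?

Ω = 6.49

Ksp = 10^(−6.37) = 4.266×10^-7
Ω = [Ca²⁺][CO3²⁻]/Ksp = (8.88×10^-3)(0.312×10^-3) / 4.266×10^-7 = 6.49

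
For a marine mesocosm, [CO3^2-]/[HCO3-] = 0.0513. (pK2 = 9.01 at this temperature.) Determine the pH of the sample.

From K2 = [H⁺][CO3^2-]/[HCO3-]:  pH = pK2 + log₁₀([CO3^2-]/[HCO3-])
log₁₀(0.0513) = -1.290
pH = 9.01 + (-1.290) = 7.72

pH = 7.72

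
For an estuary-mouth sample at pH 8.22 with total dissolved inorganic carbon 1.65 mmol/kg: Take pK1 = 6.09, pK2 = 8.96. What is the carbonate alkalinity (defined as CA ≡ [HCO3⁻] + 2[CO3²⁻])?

CA = 1.89 mmol/kg

CA = [HCO3⁻] + 2[CO3²⁻] = (α₁ + 2α₂)·DIC
At pH 8.22: [H⁺]/K1 = 10^-2.13 = 0.0074131, K2/[H⁺] = 10^-0.74 = 0.18197
α₁ = 1/(1 + 0.0074131 + 0.18197) = 1/1.1894 = 0.8408; α₂ = α₁·K2/[H⁺] = 0.1530
α₁ + 2α₂ = 1.1468
CA = 1.1468 × 1.65 = 1.89 mmol/kg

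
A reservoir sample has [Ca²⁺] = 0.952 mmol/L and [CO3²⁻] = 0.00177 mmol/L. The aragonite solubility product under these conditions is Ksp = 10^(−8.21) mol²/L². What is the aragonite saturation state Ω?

Ω = 0.273

Ksp = 10^(−8.21) = 6.166×10^-9
Ω = [Ca²⁺][CO3²⁻]/Ksp = (0.952×10^-3)(0.00177×10^-3) / 6.166×10^-9 = 0.273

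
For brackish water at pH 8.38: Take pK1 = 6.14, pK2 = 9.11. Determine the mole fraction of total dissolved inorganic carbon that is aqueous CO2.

α₀ = 0.00483

α₀ = 1 / (1 + K1/[H⁺] + K1K2/[H⁺]²) = 1 / (1 + 10^+2.24 + 10^+1.51)
   = 1 / (1 + 173.78 + 32.359) = 1/207.14 = 0.004828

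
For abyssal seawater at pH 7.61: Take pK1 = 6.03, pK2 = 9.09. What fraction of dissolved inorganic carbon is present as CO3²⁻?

α₂ = 0.0313

α₂ = 1 / (1 + [H⁺]/K2 + [H⁺]²/(K1K2)) = 1 / (1 + 10^+1.48 + 10^-0.10)
   = 1 / (1 + 30.200 + 0.79433) = 1/31.994 = 0.03126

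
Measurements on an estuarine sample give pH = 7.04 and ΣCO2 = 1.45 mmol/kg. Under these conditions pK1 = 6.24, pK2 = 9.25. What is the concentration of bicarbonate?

α₁ = 1 / (1 + [H⁺]/K1 + K2/[H⁺]) = 1 / (1 + 10^-0.80 + 10^-2.21)
   = 1 / (1 + 0.15849 + 0.0061660) = 1/1.1647 = 0.8586
[HCO3⁻] = α₁ × DIC = 0.8586 × 1.45 = 1.25 mmol/kg

[HCO3⁻] = 1.25 mmol/kg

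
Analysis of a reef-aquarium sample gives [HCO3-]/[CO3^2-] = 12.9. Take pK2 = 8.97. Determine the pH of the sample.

From K2 = [H⁺][CO3^2-]/[HCO3-]:  pH = pK2 − log₁₀([HCO3-]/[CO3^2-])
log₁₀(12.9) = +1.111
pH = 8.97 − (+1.111) = 7.86

pH = 7.86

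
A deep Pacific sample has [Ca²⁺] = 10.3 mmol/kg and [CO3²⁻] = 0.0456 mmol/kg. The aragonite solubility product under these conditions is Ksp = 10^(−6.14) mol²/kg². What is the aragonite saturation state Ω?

Ω = 0.648

Ksp = 10^(−6.14) = 7.244×10^-7
Ω = [Ca²⁺][CO3²⁻]/Ksp = (10.3×10^-3)(0.0456×10^-3) / 7.244×10^-7 = 0.648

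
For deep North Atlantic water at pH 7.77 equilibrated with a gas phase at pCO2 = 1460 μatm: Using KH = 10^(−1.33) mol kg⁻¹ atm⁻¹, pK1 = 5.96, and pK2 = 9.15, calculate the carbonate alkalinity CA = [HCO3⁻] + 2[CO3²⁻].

[CO2*] = KH · pCO2 = 10^(−1.33) × 1460×10^-6 = 6.829×10^-5 mol/kg
α₀ = 1/(1 + K1/[H⁺] + K1K2/[H⁺]²) = 1/(1 + 10^+1.81 + 10^+0.43) = 0.01465
DIC = [CO2*]/α₀ = 6.829×10^-5 / 0.01465 = 4.661 mmol/kg
CA = (α₁ + 2α₂)·DIC = (0.9459 + 2×0.03943) × 4.661 = 4.78 mmol/kg

CA = 4.78 mmol/kg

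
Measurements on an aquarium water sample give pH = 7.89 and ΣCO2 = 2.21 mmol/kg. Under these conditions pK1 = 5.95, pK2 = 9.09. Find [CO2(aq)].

α₀ = 1 / (1 + K1/[H⁺] + K1K2/[H⁺]²) = 1 / (1 + 10^+1.94 + 10^+0.74)
   = 1 / (1 + 87.096 + 5.4954) = 1/93.592 = 0.01068
[CO2*] = α₀ × DIC = 0.01068 × 2.21 = 0.0236 mmol/kg

[CO2*] = 0.0236 mmol/kg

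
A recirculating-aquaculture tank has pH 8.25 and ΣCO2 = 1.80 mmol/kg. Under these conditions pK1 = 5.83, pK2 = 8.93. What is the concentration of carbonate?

α₂ = 1 / (1 + [H⁺]/K2 + [H⁺]²/(K1K2)) = 1 / (1 + 10^+0.68 + 10^-1.74)
   = 1 / (1 + 4.7863 + 0.018197) = 1/5.8045 = 0.1723
[CO3²⁻] = α₂ × DIC = 0.1723 × 1.80 = 0.310 mmol/kg

[CO3²⁻] = 0.310 mmol/kg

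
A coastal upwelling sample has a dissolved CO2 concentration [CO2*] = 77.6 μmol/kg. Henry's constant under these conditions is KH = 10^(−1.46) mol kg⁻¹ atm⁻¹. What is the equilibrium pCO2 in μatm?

pCO2 = 2240 μatm

KH = 10^(−1.46) = 3.467×10^-2 mol kg⁻¹ atm⁻¹
pCO2 = [CO2*]/KH = 77.6×10^-6 / 3.467×10^-2 = 2.24×10^-3 atm = 2240 μatm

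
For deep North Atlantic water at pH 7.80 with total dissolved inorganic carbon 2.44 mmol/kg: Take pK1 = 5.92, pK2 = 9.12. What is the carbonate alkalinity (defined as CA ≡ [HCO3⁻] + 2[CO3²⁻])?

CA = [HCO3⁻] + 2[CO3²⁻] = (α₁ + 2α₂)·DIC
At pH 7.80: [H⁺]/K1 = 10^-1.88 = 0.013183, K2/[H⁺] = 10^-1.32 = 0.047863
α₁ = 1/(1 + 0.013183 + 0.047863) = 1/1.0610 = 0.9425; α₂ = α₁·K2/[H⁺] = 0.04511
α₁ + 2α₂ = 1.0327
CA = 1.0327 × 2.44 = 2.52 mmol/kg

CA = 2.52 mmol/kg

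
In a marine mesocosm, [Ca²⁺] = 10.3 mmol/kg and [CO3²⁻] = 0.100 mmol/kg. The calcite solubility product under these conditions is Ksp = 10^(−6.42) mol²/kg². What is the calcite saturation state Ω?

Ω = 2.71

Ksp = 10^(−6.42) = 3.802×10^-7
Ω = [Ca²⁺][CO3²⁻]/Ksp = (10.3×10^-3)(0.100×10^-3) / 3.802×10^-7 = 2.71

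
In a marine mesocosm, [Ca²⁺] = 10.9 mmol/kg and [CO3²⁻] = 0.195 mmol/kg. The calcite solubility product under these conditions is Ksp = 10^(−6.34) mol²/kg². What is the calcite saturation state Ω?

Ω = 4.65

Ksp = 10^(−6.34) = 4.571×10^-7
Ω = [Ca²⁺][CO3²⁻]/Ksp = (10.9×10^-3)(0.195×10^-3) / 4.571×10^-7 = 4.65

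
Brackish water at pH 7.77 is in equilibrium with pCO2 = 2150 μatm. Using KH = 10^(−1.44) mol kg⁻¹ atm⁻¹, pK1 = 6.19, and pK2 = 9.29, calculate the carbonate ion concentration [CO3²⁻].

[CO2*] = KH · pCO2 = 10^(−1.44) × 2150×10^-6 = 7.806×10^-5 mol/kg
α₀ = 1/(1 + K1/[H⁺] + K1K2/[H⁺]²) = 1/(1 + 10^+1.58 + 10^+0.06) = 0.02490
DIC = [CO2*]/α₀ = 7.806×10^-5 / 0.02490 = 3.136 mmol/kg
[CO3²⁻] = α₂·DIC; α₂ = 0.02858, so [CO3²⁻] = 0.02858 × 3.136 = 0.0896 mmol/kg

[CO3²⁻] = 0.0896 mmol/kg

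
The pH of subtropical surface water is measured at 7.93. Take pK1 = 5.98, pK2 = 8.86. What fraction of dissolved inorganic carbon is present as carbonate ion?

α₂ = 1 / (1 + [H⁺]/K2 + [H⁺]²/(K1K2)) = 1 / (1 + 10^+0.93 + 10^-1.02)
   = 1 / (1 + 8.5114 + 0.095499) = 1/9.6069 = 0.1041

α₂ = 0.104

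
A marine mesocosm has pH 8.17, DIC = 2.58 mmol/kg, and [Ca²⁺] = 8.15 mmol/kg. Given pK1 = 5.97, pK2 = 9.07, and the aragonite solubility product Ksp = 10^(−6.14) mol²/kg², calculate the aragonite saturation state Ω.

Ω = 3.23

α₂ = 1 / (1 + [H⁺]/K2 + [H⁺]²/(K1K2)) = 1 / (1 + 10^+0.90 + 10^-1.30)
   = 1 / (1 + 7.9433 + 0.050119) = 1/8.9934 = 0.1112
[CO3²⁻] = α₂ × DIC = 0.1112 × 2.58 = 0.2869 mmol/kg
Ksp = 10^(−6.14) = 7.244×10^-7
Ω = [Ca²⁺][CO3²⁻]/Ksp = (8.15×10^-3)(2.869×10^-4) / 7.244×10^-7 = 3.23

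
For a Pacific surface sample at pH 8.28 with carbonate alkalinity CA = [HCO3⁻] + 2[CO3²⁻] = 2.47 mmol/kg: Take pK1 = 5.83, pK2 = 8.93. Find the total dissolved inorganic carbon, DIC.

DIC = 2.09 mmol/kg

CA = [HCO3⁻] + 2[CO3²⁻] = (α₁ + 2α₂)·DIC
At pH 8.28: [H⁺]/K1 = 10^-2.45 = 0.0035481, K2/[H⁺] = 10^-0.65 = 0.22387
α₁ = 1/(1 + 0.0035481 + 0.22387) = 1/1.2274 = 0.8147; α₂ = α₁·K2/[H⁺] = 0.1824
α₁ + 2α₂ = 1.1795
DIC = CA / (α₁ + 2α₂) = 2.47 / 1.1795 = 2.09 mmol/kg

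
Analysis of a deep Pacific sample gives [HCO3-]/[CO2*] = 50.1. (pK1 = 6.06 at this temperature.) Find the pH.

From K1 = [H⁺][HCO3-]/[CO2*]:  pH = pK1 + log₁₀([HCO3-]/[CO2*])
log₁₀(50.1) = +1.700
pH = 6.06 + (+1.700) = 7.76

pH = 7.76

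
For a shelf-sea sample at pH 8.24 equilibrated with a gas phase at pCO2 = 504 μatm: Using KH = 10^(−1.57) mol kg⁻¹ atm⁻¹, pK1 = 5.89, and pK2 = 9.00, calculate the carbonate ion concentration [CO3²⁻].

[CO3²⁻] = 0.528 mmol/kg

[CO2*] = KH · pCO2 = 10^(−1.57) × 504×10^-6 = 1.357×10^-5 mol/kg
α₀ = 1/(1 + K1/[H⁺] + K1K2/[H⁺]²) = 1/(1 + 10^+2.35 + 10^+1.59) = 0.003791
DIC = [CO2*]/α₀ = 1.357×10^-5 / 0.003791 = 3.578 mmol/kg
[CO3²⁻] = α₂·DIC; α₂ = 0.1475, so [CO3²⁻] = 0.1475 × 3.578 = 0.528 mmol/kg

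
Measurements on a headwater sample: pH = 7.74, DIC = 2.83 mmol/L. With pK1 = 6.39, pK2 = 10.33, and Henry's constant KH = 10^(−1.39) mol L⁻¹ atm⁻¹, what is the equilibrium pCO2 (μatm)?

pCO2 = 2960 μatm

α₀ = 1 / (1 + K1/[H⁺] + K1K2/[H⁺]²) = 1 / (1 + 10^+1.35 + 10^-1.24)
   = 1 / (1 + 22.387 + 0.057544) = 1/23.445 = 0.04265
[CO2*] = α₀ × DIC = 0.04265 × 2.83 = 0.1207 mmol/L
pCO2 = [CO2*]/KH = 1.207×10^-4 / 4.074×10^-2 = 2960 μatm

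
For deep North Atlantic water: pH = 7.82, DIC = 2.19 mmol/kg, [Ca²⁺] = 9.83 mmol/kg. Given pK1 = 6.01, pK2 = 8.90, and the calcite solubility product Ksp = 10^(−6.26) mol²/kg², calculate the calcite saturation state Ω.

Ω = 2.97

α₂ = 1 / (1 + [H⁺]/K2 + [H⁺]²/(K1K2)) = 1 / (1 + 10^+1.08 + 10^-0.73)
   = 1 / (1 + 12.023 + 0.18621) = 1/13.209 = 0.07571
[CO3²⁻] = α₂ × DIC = 0.07571 × 2.19 = 0.1658 mmol/kg
Ksp = 10^(−6.26) = 5.495×10^-7
Ω = [Ca²⁺][CO3²⁻]/Ksp = (9.83×10^-3)(1.658×10^-4) / 5.495×10^-7 = 2.97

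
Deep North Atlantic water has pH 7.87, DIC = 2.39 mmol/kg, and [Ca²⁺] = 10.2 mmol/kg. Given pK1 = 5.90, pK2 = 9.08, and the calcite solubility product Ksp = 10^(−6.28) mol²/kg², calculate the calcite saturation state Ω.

α₂ = 1 / (1 + [H⁺]/K2 + [H⁺]²/(K1K2)) = 1 / (1 + 10^+1.21 + 10^-0.76)
   = 1 / (1 + 16.218 + 0.17378) = 1/17.392 = 0.05750
[CO3²⁻] = α₂ × DIC = 0.05750 × 2.39 = 0.1374 mmol/kg
Ksp = 10^(−6.28) = 5.248×10^-7
Ω = [Ca²⁺][CO3²⁻]/Ksp = (10.2×10^-3)(1.374×10^-4) / 5.248×10^-7 = 2.67

Ω = 2.67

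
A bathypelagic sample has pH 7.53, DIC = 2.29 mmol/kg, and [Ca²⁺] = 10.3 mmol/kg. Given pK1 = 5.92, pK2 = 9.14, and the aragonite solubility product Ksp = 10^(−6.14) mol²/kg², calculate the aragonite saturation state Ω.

Ω = 0.762

α₂ = 1 / (1 + [H⁺]/K2 + [H⁺]²/(K1K2)) = 1 / (1 + 10^+1.61 + 10^+0.00)
   = 1 / (1 + 40.738 + 1.0000) = 1/42.738 = 0.02340
[CO3²⁻] = α₂ × DIC = 0.02340 × 2.29 = 0.05358 mmol/kg
Ksp = 10^(−6.14) = 7.244×10^-7
Ω = [Ca²⁺][CO3²⁻]/Ksp = (10.3×10^-3)(5.358×10^-5) / 7.244×10^-7 = 0.762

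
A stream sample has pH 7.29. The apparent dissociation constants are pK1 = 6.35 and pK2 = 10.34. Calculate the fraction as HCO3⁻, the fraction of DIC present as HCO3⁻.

α₁ = 0.896

α₁ = 1 / (1 + [H⁺]/K1 + K2/[H⁺]) = 1 / (1 + 10^-0.94 + 10^-3.05)
   = 1 / (1 + 0.11482 + 0.00089125) = 1/1.1157 = 0.8963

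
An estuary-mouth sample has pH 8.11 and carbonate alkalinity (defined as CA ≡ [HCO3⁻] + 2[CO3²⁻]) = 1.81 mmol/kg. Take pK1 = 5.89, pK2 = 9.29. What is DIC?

CA = [HCO3⁻] + 2[CO3²⁻] = (α₁ + 2α₂)·DIC
At pH 8.11: [H⁺]/K1 = 10^-2.22 = 0.0060256, K2/[H⁺] = 10^-1.18 = 0.066069
α₁ = 1/(1 + 0.0060256 + 0.066069) = 1/1.0721 = 0.9328; α₂ = α₁·K2/[H⁺] = 0.06163
α₁ + 2α₂ = 1.0560
DIC = CA / (α₁ + 2α₂) = 1.81 / 1.0560 = 1.71 mmol/kg

DIC = 1.71 mmol/kg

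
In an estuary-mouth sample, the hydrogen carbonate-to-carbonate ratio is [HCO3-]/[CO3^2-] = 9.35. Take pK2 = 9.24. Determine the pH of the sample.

pH = 8.27

From K2 = [H⁺][CO3^2-]/[HCO3-]:  pH = pK2 − log₁₀([HCO3-]/[CO3^2-])
log₁₀(9.35) = +0.971
pH = 9.24 − (+0.971) = 8.27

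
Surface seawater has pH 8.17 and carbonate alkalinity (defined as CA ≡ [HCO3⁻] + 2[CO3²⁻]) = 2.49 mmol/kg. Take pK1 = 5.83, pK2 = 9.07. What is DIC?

DIC = 2.25 mmol/kg

CA = [HCO3⁻] + 2[CO3²⁻] = (α₁ + 2α₂)·DIC
At pH 8.17: [H⁺]/K1 = 10^-2.34 = 0.0045709, K2/[H⁺] = 10^-0.90 = 0.12589
α₁ = 1/(1 + 0.0045709 + 0.12589) = 1/1.1305 = 0.8846; α₂ = α₁·K2/[H⁺] = 0.1114
α₁ + 2α₂ = 1.1073
DIC = CA / (α₁ + 2α₂) = 2.49 / 1.1073 = 2.25 mmol/kg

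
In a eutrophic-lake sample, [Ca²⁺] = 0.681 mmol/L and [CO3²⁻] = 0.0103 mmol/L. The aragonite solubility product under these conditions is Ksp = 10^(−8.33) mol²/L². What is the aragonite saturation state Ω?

Ksp = 10^(−8.33) = 4.677×10^-9
Ω = [Ca²⁺][CO3²⁻]/Ksp = (0.681×10^-3)(0.0103×10^-3) / 4.677×10^-9 = 1.50

Ω = 1.50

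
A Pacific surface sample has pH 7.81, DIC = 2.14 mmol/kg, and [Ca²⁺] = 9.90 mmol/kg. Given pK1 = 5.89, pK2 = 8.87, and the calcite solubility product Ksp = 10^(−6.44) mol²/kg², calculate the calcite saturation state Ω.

Ω = 4.62

α₂ = 1 / (1 + [H⁺]/K2 + [H⁺]²/(K1K2)) = 1 / (1 + 10^+1.06 + 10^-0.86)
   = 1 / (1 + 11.482 + 0.13804) = 1/12.620 = 0.07924
[CO3²⁻] = α₂ × DIC = 0.07924 × 2.14 = 0.1696 mmol/kg
Ksp = 10^(−6.44) = 3.631×10^-7
Ω = [Ca²⁺][CO3²⁻]/Ksp = (9.90×10^-3)(1.696×10^-4) / 3.631×10^-7 = 4.62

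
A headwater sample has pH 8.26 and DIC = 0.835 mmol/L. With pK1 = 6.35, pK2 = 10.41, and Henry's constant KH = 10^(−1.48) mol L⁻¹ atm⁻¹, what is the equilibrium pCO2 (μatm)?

α₀ = 1 / (1 + K1/[H⁺] + K1K2/[H⁺]²) = 1 / (1 + 10^+1.91 + 10^-0.24)
   = 1 / (1 + 81.283 + 0.57544) = 1/82.858 = 0.01207
[CO2*] = α₀ × DIC = 0.01207 × 0.835 = 0.01008 mmol/L = 10.08 μmol/L
pCO2 = [CO2*]/KH = 1.008×10^-5 / 3.311×10^-2 = 304 μatm

pCO2 = 304 μatm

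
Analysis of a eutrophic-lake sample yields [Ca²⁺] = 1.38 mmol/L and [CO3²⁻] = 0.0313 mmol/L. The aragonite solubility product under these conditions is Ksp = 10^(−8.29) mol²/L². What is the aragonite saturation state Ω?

Ω = 8.42

Ksp = 10^(−8.29) = 5.129×10^-9
Ω = [Ca²⁺][CO3²⁻]/Ksp = (1.38×10^-3)(0.0313×10^-3) / 5.129×10^-9 = 8.42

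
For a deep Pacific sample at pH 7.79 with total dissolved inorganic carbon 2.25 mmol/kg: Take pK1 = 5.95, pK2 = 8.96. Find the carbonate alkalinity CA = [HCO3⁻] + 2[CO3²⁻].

CA = [HCO3⁻] + 2[CO3²⁻] = (α₁ + 2α₂)·DIC
At pH 7.79: [H⁺]/K1 = 10^-1.84 = 0.014454, K2/[H⁺] = 10^-1.17 = 0.067608
α₁ = 1/(1 + 0.014454 + 0.067608) = 1/1.0821 = 0.9242; α₂ = α₁·K2/[H⁺] = 0.06248
α₁ + 2α₂ = 1.0491
CA = 1.0491 × 2.25 = 2.36 mmol/kg

CA = 2.36 mmol/kg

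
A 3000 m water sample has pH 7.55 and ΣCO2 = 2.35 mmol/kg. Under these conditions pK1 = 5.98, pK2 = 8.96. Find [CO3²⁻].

α₂ = 1 / (1 + [H⁺]/K2 + [H⁺]²/(K1K2)) = 1 / (1 + 10^+1.41 + 10^-0.16)
   = 1 / (1 + 25.704 + 0.69183) = 1/27.396 = 0.03650
[CO3²⁻] = α₂ × DIC = 0.03650 × 2.35 = 0.0858 mmol/kg

[CO3²⁻] = 0.0858 mmol/kg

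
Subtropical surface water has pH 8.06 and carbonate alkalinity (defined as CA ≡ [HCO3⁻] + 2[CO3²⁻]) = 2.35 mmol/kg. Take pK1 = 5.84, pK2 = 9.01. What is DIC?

DIC = 2.15 mmol/kg

CA = [HCO3⁻] + 2[CO3²⁻] = (α₁ + 2α₂)·DIC
At pH 8.06: [H⁺]/K1 = 10^-2.22 = 0.0060256, K2/[H⁺] = 10^-0.95 = 0.11220
α₁ = 1/(1 + 0.0060256 + 0.11220) = 1/1.1182 = 0.8943; α₂ = α₁·K2/[H⁺] = 0.1003
α₁ + 2α₂ = 1.0950
DIC = CA / (α₁ + 2α₂) = 2.35 / 1.0950 = 2.15 mmol/kg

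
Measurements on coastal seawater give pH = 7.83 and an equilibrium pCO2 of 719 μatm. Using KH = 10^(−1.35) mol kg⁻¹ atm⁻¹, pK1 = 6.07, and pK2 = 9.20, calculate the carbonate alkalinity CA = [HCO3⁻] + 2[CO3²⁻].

[CO2*] = KH · pCO2 = 10^(−1.35) × 719×10^-6 = 3.212×10^-5 mol/kg
α₀ = 1/(1 + K1/[H⁺] + K1K2/[H⁺]²) = 1/(1 + 10^+1.76 + 10^+0.39) = 0.01639
DIC = [CO2*]/α₀ = 3.212×10^-5 / 0.01639 = 1.959 mmol/kg
CA = (α₁ + 2α₂)·DIC = (0.9434 + 2×0.04024) × 1.959 = 2.01 mmol/kg

CA = 2.01 mmol/kg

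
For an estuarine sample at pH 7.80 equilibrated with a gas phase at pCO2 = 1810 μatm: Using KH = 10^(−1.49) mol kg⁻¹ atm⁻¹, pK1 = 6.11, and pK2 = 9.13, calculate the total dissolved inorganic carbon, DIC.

DIC = 3.06 mmol/kg

[CO2*] = KH · pCO2 = 10^(−1.49) × 1810×10^-6 = 5.857×10^-5 mol/kg
α₀ = 1/(1 + K1/[H⁺] + K1K2/[H⁺]²) = 1/(1 + 10^+1.69 + 10^+0.36) = 0.01913
DIC = [CO2*]/α₀ = 5.857×10^-5 / 0.01913 = 3.06 mmol/kg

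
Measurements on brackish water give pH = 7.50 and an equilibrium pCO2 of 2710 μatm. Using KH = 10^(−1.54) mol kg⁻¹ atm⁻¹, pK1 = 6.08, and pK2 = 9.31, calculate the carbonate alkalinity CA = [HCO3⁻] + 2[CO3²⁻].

CA = 2.12 mmol/kg

[CO2*] = KH · pCO2 = 10^(−1.54) × 2710×10^-6 = 7.816×10^-5 mol/kg
α₀ = 1/(1 + K1/[H⁺] + K1K2/[H⁺]²) = 1/(1 + 10^+1.42 + 10^-0.39) = 0.03609
DIC = [CO2*]/α₀ = 7.816×10^-5 / 0.03609 = 2.166 mmol/kg
CA = (α₁ + 2α₂)·DIC = (0.9492 + 2×0.01470) × 2.166 = 2.12 mmol/kg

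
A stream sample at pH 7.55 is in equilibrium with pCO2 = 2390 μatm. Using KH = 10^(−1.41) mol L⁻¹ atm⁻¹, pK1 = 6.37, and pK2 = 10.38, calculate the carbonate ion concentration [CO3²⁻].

[CO3²⁻] = 2.08 μmol/L

[CO2*] = KH · pCO2 = 10^(−1.41) × 2390×10^-6 = 9.298×10^-5 mol/L
α₀ = 1/(1 + K1/[H⁺] + K1K2/[H⁺]²) = 1/(1 + 10^+1.18 + 10^-1.65) = 0.06189
DIC = [CO2*]/α₀ = 9.298×10^-5 / 0.06189 = 1.502 mmol/L
[CO3²⁻] = α₂·DIC; α₂ = 0.001386, so [CO3²⁻] = 0.001386 × 1.502 = 0.00208 mmol/L = 2.08 μmol/L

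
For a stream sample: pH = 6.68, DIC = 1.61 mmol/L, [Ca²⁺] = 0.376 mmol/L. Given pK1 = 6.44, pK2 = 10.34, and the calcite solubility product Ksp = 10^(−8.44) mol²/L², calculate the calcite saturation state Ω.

α₂ = 1 / (1 + [H⁺]/K2 + [H⁺]²/(K1K2)) = 1 / (1 + 10^+3.66 + 10^+3.42)
   = 1 / (1 + 4570.9 + 2630.3) = 1/7202.1 = 0.0001388
[CO3²⁻] = α₂ × DIC = 0.0001388 × 1.61 = 0.0002235 mmol/L = 0.2235 μmol/L
Ksp = 10^(−8.44) = 3.631×10^-9
Ω = [Ca²⁺][CO3²⁻]/Ksp = (0.376×10^-3)(2.235×10^-7) / 3.631×10^-9 = 0.0232

Ω = 0.0232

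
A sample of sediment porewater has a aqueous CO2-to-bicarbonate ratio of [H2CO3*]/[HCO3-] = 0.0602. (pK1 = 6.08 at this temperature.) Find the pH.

pH = 7.30

From K1 = [H⁺][HCO3-]/[H2CO3*]:  pH = pK1 − log₁₀([H2CO3*]/[HCO3-])
log₁₀(0.0602) = -1.220
pH = 6.08 − (-1.220) = 7.30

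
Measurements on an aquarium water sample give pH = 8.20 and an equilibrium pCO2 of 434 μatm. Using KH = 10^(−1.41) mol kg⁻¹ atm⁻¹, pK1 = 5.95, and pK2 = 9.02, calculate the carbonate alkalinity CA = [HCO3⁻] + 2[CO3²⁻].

[CO2*] = KH · pCO2 = 10^(−1.41) × 434×10^-6 = 1.688×10^-5 mol/kg
α₀ = 1/(1 + K1/[H⁺] + K1K2/[H⁺]²) = 1/(1 + 10^+2.25 + 10^+1.43) = 0.004860
DIC = [CO2*]/α₀ = 1.688×10^-5 / 0.004860 = 3.474 mmol/kg
CA = (α₁ + 2α₂)·DIC = (0.8643 + 2×0.1308) × 3.474 = 3.91 mmol/kg

CA = 3.91 mmol/kg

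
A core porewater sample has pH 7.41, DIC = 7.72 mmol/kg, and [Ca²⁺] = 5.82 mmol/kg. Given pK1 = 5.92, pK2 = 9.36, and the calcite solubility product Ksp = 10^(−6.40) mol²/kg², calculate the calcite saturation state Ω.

Ω = 1.21

α₂ = 1 / (1 + [H⁺]/K2 + [H⁺]²/(K1K2)) = 1 / (1 + 10^+1.95 + 10^+0.46)
   = 1 / (1 + 89.125 + 2.8840) = 1/93.009 = 0.01075
[CO3²⁻] = α₂ × DIC = 0.01075 × 7.72 = 0.08300 mmol/kg
Ksp = 10^(−6.40) = 3.981×10^-7
Ω = [Ca²⁺][CO3²⁻]/Ksp = (5.82×10^-3)(8.300×10^-5) / 3.981×10^-7 = 1.21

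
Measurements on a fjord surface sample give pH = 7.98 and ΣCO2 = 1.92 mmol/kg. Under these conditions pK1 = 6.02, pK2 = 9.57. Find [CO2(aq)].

[CO2*] = 0.0203 mmol/kg

α₀ = 1 / (1 + K1/[H⁺] + K1K2/[H⁺]²) = 1 / (1 + 10^+1.96 + 10^+0.37)
   = 1 / (1 + 91.201 + 2.3442) = 1/94.545 = 0.01058
[CO2*] = α₀ × DIC = 0.01058 × 1.92 = 0.0203 mmol/kg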